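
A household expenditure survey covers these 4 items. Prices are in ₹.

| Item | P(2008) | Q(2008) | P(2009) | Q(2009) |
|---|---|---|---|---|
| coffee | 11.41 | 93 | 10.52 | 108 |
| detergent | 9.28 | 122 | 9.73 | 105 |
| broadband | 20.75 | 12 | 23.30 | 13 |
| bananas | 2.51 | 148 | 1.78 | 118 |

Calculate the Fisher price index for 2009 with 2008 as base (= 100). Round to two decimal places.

96.29

Laspeyres component (base-period weights):
ΣP(2009)Q(2008) = 10.52×93 + 9.73×122 + 23.30×12 + 1.78×148 = 978.36 + 1187.06 + 279.6 + 263.44 = 2708.46
ΣP(2008)Q(2008) = 11.41×93 + 9.28×122 + 20.75×12 + 2.51×148 = 1061.13 + 1132.16 + 249 + 371.48 = 2813.77
L = 2708.46 / 2813.77 × 100 = 96.2573
Paasche component (current-period weights):
ΣP(2009)Q(2009) = 10.52×108 + 9.73×105 + 23.30×13 + 1.78×118 = 1136.16 + 1021.65 + 302.9 + 210.04 = 2670.75
ΣP(2008)Q(2009) = 11.41×108 + 9.28×105 + 20.75×13 + 2.51×118 = 1232.28 + 974.4 + 269.75 + 296.18 = 2772.61
P = 2670.75 / 2772.61 × 100 = 96.3262
Fisher = √(L × P) = √(96.2573 × 96.3262) = 96.2918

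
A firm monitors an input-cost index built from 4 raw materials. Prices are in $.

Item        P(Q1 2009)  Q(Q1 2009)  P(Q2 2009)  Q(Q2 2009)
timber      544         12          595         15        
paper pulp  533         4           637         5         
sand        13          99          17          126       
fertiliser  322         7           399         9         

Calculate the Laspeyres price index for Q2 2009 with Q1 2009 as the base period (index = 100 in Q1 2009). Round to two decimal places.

Laspeyres price index uses base-period quantities as weights.
ΣP(Q2 2009)·Q(Q1 2009) = 595×12 + 637×4 + 17×99 + 399×7 = 7140 + 2548 + 1683 + 2793 = 14164
ΣP(Q1 2009)·Q(Q1 2009) = 544×12 + 533×4 + 13×99 + 322×7 = 6528 + 2132 + 1287 + 2254 = 12201
Index = 14164 / 12201 × 100 = 116.0888

116.09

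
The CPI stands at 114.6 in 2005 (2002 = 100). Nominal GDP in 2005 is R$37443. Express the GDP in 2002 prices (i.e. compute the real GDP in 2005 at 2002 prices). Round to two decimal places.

Real = Nominal ÷ (Index/100) = 37443 ÷ (114.6/100)
     = 37443 ÷ 1.146 = 32672.7749

32672.77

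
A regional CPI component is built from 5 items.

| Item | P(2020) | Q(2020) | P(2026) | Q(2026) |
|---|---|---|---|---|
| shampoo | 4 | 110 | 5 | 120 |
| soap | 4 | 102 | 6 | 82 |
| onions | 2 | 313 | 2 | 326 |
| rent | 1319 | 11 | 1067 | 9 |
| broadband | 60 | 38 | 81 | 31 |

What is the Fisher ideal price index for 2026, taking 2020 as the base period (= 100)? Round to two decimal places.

91.07

Laspeyres component (base-period weights):
ΣP(2026)Q(2020) = 5×110 + 6×102 + 2×313 + 1067×11 + 81×38 = 550 + 612 + 626 + 11737 + 3078 = 16603
ΣP(2020)Q(2020) = 4×110 + 4×102 + 2×313 + 1319×11 + 60×38 = 440 + 408 + 626 + 14509 + 2280 = 18263
L = 16603 / 18263 × 100 = 90.9106
Paasche component (current-period weights):
ΣP(2026)Q(2026) = 5×120 + 6×82 + 2×326 + 1067×9 + 81×31 = 600 + 492 + 652 + 9603 + 2511 = 13858
ΣP(2020)Q(2026) = 4×120 + 4×82 + 2×326 + 1319×9 + 60×31 = 480 + 328 + 652 + 11871 + 1860 = 15191
P = 13858 / 15191 × 100 = 91.2251
Fisher = √(L × P) = √(90.9106 × 91.2251) = 91.0677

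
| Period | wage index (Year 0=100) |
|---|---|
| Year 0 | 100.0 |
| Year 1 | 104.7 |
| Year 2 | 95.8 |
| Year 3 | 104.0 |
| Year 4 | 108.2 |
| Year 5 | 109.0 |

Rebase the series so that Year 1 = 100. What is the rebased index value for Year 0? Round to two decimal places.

95.51

Rebased(Year 0) = 100.0 / 104.7 × 100 = 95.5110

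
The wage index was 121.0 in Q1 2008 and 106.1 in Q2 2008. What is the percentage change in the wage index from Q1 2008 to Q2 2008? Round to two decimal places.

Change = (106.1 − 121.0) / 121.0 × 100
       = -14.9 / 121.0 × 100 = -12.3140%

-12.31%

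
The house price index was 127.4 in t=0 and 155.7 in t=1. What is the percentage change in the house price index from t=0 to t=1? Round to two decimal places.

22.21%

Change = (155.7 − 127.4) / 127.4 × 100
       = 28.3 / 127.4 × 100 = 22.2135%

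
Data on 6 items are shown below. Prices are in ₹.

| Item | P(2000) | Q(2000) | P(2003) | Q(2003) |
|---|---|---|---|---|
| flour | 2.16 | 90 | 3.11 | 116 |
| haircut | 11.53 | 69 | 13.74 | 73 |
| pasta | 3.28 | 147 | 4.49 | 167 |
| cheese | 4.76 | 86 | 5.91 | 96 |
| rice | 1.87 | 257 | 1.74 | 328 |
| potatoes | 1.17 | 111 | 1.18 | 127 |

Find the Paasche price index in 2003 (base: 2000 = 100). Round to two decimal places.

Paasche price index uses current-period quantities as weights.
ΣP(2003)·Q(2003) = 3.11×116 + 13.74×73 + 4.49×167 + 5.91×96 + 1.74×328 + 1.18×127 = 360.76 + 1003.02 + 749.83 + 567.36 + 570.72 + 149.86 = 3401.55
ΣP(2000)·Q(2003) = 2.16×116 + 11.53×73 + 3.28×167 + 4.76×96 + 1.87×328 + 1.17×127 = 250.56 + 841.69 + 547.76 + 456.96 + 613.36 + 148.59 = 2858.92
Index = 3401.55 / 2858.92 × 100 = 118.9802

118.98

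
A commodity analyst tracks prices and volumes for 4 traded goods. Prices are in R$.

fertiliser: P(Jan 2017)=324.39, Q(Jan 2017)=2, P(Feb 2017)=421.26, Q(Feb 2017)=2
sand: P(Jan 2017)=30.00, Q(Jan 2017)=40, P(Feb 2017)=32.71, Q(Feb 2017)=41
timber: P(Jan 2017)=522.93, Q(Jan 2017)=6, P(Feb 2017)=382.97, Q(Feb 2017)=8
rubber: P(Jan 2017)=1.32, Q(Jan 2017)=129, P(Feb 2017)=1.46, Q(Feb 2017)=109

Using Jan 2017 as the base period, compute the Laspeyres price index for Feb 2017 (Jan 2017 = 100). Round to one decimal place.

89.9

Laspeyres price index uses base-period quantities as weights.
ΣP(Feb 2017)·Q(Jan 2017) = 421.26×2 + 32.71×40 + 382.97×6 + 1.46×129 = 842.52 + 1308.4 + 2297.82 + 188.34 = 4637.08
ΣP(Jan 2017)·Q(Jan 2017) = 324.39×2 + 30.00×40 + 522.93×6 + 1.32×129 = 648.78 + 1200 + 3137.58 + 170.28 = 5156.64
Index = 4637.08 / 5156.64 × 100 = 89.9244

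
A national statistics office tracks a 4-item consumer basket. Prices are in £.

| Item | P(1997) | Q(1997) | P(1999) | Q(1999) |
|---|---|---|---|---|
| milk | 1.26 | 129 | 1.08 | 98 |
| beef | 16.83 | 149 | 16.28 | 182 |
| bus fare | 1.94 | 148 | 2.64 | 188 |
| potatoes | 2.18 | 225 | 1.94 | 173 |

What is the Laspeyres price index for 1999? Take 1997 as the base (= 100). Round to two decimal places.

Laspeyres price index uses base-period quantities as weights.
ΣP(1999)·Q(1997) = 1.08×129 + 16.28×149 + 2.64×148 + 1.94×225 = 139.32 + 2425.72 + 390.72 + 436.5 = 3392.26
ΣP(1997)·Q(1997) = 1.26×129 + 16.83×149 + 1.94×148 + 2.18×225 = 162.54 + 2507.67 + 287.12 + 490.5 = 3447.83
Index = 3392.26 / 3447.83 × 100 = 98.3883

98.39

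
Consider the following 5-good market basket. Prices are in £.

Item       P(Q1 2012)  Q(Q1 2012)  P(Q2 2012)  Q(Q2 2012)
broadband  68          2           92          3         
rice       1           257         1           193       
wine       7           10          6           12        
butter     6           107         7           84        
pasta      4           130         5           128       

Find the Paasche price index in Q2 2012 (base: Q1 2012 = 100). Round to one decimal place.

118.2

Paasche price index uses current-period quantities as weights.
ΣP(Q2 2012)·Q(Q2 2012) = 92×3 + 1×193 + 6×12 + 7×84 + 5×128 = 276 + 193 + 72 + 588 + 640 = 1769
ΣP(Q1 2012)·Q(Q2 2012) = 68×3 + 1×193 + 7×12 + 6×84 + 4×128 = 204 + 193 + 84 + 504 + 512 = 1497
Index = 1769 / 1497 × 100 = 118.1697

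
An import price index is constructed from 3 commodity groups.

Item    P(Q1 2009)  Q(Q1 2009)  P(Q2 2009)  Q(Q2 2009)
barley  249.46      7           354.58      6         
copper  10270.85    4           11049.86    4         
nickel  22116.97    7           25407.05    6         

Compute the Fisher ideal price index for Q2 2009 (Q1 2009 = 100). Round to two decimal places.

Laspeyres component (base-period weights):
ΣP(Q2 2009)Q(Q1 2009) = 354.58×7 + 11049.86×4 + 25407.05×7 = 2482.06 + 44199.44 + 177849.35 = 224530.85
ΣP(Q1 2009)Q(Q1 2009) = 249.46×7 + 10270.85×4 + 22116.97×7 = 1746.22 + 41083.4 + 154818.79 = 197648.41
L = 224530.85 / 197648.41 × 100 = 113.6011
Paasche component (current-period weights):
ΣP(Q2 2009)Q(Q2 2009) = 354.58×6 + 11049.86×4 + 25407.05×6 = 2127.48 + 44199.44 + 152442.3 = 198769.22
ΣP(Q1 2009)Q(Q2 2009) = 249.46×6 + 10270.85×4 + 22116.97×6 = 1496.76 + 41083.4 + 132701.82 = 175281.98
P = 198769.22 / 175281.98 × 100 = 113.3997
Fisher = √(L × P) = √(113.6011 × 113.3997) = 113.5004

113.50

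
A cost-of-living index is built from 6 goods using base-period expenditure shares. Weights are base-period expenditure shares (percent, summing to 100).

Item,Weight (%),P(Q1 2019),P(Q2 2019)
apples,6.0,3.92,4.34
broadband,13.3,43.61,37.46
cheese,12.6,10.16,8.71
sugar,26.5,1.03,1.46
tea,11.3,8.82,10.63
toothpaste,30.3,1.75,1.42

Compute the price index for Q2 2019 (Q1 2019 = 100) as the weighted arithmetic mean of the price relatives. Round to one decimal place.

apples: 6.0 × (4.34/3.92) = 6.0 × 1.107143 = 6.6429
broadband: 13.3 × (37.46/43.61) = 13.3 × 0.858977 = 11.4244
cheese: 12.6 × (8.71/10.16) = 12.6 × 0.857283 = 10.8018
sugar: 26.5 × (1.46/1.03) = 26.5 × 1.417476 = 37.5631
tea: 11.3 × (10.63/8.82) = 11.3 × 1.205215 = 13.6189
toothpaste: 30.3 × (1.42/1.75) = 30.3 × 0.811429 = 24.5863
Index = Σ wᵢ·(p₁ᵢ/p₀ᵢ) = 6.6429 + 11.4244 + 10.8018 + 37.5631 + 13.6189 + 24.5863 = 104.6374

104.6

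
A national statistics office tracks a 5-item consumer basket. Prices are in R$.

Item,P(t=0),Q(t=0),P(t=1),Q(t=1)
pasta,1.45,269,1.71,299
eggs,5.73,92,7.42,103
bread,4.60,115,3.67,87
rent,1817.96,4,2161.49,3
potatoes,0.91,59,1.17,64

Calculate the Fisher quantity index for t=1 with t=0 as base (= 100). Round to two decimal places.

79.20

Laspeyres component (base-period weights):
ΣP(t=0)Q(t=1) = 1.45×299 + 5.73×103 + 4.60×87 + 1817.96×3 + 0.91×64 = 433.55 + 590.19 + 400.2 + 5453.88 + 58.24 = 6936.06
ΣP(t=0)Q(t=0) = 1.45×269 + 5.73×92 + 4.60×115 + 1817.96×4 + 0.91×59 = 390.05 + 527.16 + 529 + 7271.84 + 53.69 = 8771.74
L = 6936.06 / 8771.74 × 100 = 79.0728
Paasche component (current-period weights):
ΣP(t=1)Q(t=1) = 1.71×299 + 7.42×103 + 3.67×87 + 2161.49×3 + 1.17×64 = 511.29 + 764.26 + 319.29 + 6484.47 + 74.88 = 8154.19
ΣP(t=1)Q(t=0) = 1.71×269 + 7.42×92 + 3.67×115 + 2161.49×4 + 1.17×59 = 459.99 + 682.64 + 422.05 + 8645.96 + 69.03 = 10279.67
P = 8154.19 / 10279.67 × 100 = 79.3235
Fisher = √(L × P) = √(79.0728 × 79.3235) = 79.1980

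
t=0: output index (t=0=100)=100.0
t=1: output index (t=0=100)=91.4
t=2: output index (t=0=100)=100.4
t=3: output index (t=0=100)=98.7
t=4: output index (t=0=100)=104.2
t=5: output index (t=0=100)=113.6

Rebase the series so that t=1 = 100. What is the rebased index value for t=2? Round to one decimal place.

109.8

Rebased(t=2) = 100.4 / 91.4 × 100 = 109.8468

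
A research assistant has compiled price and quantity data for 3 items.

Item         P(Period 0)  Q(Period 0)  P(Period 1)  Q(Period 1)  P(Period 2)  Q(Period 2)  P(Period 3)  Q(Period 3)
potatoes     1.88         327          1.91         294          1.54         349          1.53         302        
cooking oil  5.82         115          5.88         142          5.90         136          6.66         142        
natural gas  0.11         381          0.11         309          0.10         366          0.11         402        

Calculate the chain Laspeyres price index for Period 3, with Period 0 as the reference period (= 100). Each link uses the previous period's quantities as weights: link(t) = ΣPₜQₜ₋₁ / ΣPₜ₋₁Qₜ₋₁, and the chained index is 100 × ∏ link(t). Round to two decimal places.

100.58

Link Period 0→Period 1:
ΣP(Period 1)Q(Period 0) = 1.91×327 + 5.88×115 + 0.11×381 = 624.57 + 676.2 + 41.91 = 1342.68
ΣP(Period 0)Q(Period 0) = 1.88×327 + 5.82×115 + 0.11×381 = 614.76 + 669.3 + 41.91 = 1325.97
link = 1342.68/1325.97 = 1.012602
Link Period 1→Period 2:
ΣP(Period 2)Q(Period 1) = 1.54×294 + 5.90×142 + 0.10×309 = 452.76 + 837.8 + 30.9 = 1321.46
ΣP(Period 1)Q(Period 1) = 1.91×294 + 5.88×142 + 0.11×309 = 561.54 + 834.96 + 33.99 = 1430.49
link = 1321.46/1430.49 = 0.923781
Link Period 2→Period 3:
ΣP(Period 3)Q(Period 2) = 1.53×349 + 6.66×136 + 0.11×366 = 533.97 + 905.76 + 40.26 = 1479.99
ΣP(Period 2)Q(Period 2) = 1.54×349 + 5.90×136 + 0.10×366 = 537.46 + 802.4 + 36.6 = 1376.46
link = 1479.99/1376.46 = 1.075215
Chained index = 100 × 1.012602 × 0.923781 × 1.075215 = 100.5780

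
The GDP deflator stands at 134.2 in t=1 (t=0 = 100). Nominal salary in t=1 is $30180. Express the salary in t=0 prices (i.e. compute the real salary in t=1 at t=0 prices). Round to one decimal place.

22488.8

Real = Nominal ÷ (Index/100) = 30180 ÷ (134.2/100)
     = 30180 ÷ 1.342 = 22488.8227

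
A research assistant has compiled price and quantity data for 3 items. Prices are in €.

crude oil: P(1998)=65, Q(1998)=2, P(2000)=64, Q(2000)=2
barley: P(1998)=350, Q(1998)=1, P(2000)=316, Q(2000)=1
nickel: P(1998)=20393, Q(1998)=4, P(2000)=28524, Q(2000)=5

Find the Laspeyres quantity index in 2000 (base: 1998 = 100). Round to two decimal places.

Laspeyres quantity index uses base-period prices as weights.
ΣP(1998)·Q(2000) = 65×2 + 350×1 + 20393×5 = 130 + 350 + 101965 = 102445
ΣP(1998)·Q(1998) = 65×2 + 350×1 + 20393×4 = 130 + 350 + 81572 = 82052
Index = 102445 / 82052 × 100 = 124.8538

124.85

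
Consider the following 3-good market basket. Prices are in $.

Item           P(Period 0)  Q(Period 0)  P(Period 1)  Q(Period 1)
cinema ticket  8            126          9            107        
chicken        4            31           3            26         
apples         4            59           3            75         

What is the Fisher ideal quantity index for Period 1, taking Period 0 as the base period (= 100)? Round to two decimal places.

91.13

Laspeyres component (base-period weights):
ΣP(Period 0)Q(Period 1) = 8×107 + 4×26 + 4×75 = 856 + 104 + 300 = 1260
ΣP(Period 0)Q(Period 0) = 8×126 + 4×31 + 4×59 = 1008 + 124 + 236 = 1368
L = 1260 / 1368 × 100 = 92.1053
Paasche component (current-period weights):
ΣP(Period 1)Q(Period 1) = 9×107 + 3×26 + 3×75 = 963 + 78 + 225 = 1266
ΣP(Period 1)Q(Period 0) = 9×126 + 3×31 + 3×59 = 1134 + 93 + 177 = 1404
P = 1266 / 1404 × 100 = 90.1709
Fisher = √(L × P) = √(92.1053 × 90.1709) = 91.1330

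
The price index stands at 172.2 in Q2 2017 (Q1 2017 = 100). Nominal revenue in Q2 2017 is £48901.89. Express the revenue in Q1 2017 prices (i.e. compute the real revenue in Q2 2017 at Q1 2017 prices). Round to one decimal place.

Real = Nominal ÷ (Index/100) = 48901.89 ÷ (172.2/100)
     = 48901.89 ÷ 1.722 = 28398.3101

28398.3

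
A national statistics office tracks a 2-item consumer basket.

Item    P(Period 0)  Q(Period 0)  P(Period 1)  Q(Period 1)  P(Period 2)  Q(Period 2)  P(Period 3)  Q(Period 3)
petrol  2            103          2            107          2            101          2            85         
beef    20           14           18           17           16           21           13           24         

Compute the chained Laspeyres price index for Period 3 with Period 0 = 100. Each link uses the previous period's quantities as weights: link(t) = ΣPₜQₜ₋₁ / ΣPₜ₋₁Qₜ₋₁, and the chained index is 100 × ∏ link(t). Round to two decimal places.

Link Period 0→Period 1:
ΣP(Period 1)Q(Period 0) = 2×103 + 18×14 = 206 + 252 = 458
ΣP(Period 0)Q(Period 0) = 2×103 + 20×14 = 206 + 280 = 486
link = 458/486 = 0.942387
Link Period 1→Period 2:
ΣP(Period 2)Q(Period 1) = 2×107 + 16×17 = 214 + 272 = 486
ΣP(Period 1)Q(Period 1) = 2×107 + 18×17 = 214 + 306 = 520
link = 486/520 = 0.934615
Link Period 2→Period 3:
ΣP(Period 3)Q(Period 2) = 2×101 + 13×21 = 202 + 273 = 475
ΣP(Period 2)Q(Period 2) = 2×101 + 16×21 = 202 + 336 = 538
link = 475/538 = 0.882900
Chained index = 100 × 0.942387 × 0.934615 × 0.882900 = 77.7631

77.76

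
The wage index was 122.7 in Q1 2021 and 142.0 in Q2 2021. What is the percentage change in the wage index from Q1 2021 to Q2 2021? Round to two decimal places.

Change = (142.0 − 122.7) / 122.7 × 100
       = 19.3 / 122.7 × 100 = 15.7294%

15.73%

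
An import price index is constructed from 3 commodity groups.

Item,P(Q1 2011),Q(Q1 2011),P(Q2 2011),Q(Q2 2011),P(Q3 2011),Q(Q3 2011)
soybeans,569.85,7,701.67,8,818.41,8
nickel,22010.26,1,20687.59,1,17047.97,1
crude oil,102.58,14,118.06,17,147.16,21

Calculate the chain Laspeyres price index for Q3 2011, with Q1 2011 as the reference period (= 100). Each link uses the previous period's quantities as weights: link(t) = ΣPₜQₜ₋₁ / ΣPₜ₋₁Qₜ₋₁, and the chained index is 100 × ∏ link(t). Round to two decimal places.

Link Q1 2011→Q2 2011:
ΣP(Q2 2011)Q(Q1 2011) = 701.67×7 + 20687.59×1 + 118.06×14 = 4911.69 + 20687.59 + 1652.84 = 27252.12
ΣP(Q1 2011)Q(Q1 2011) = 569.85×7 + 22010.26×1 + 102.58×14 = 3988.95 + 22010.26 + 1436.12 = 27435.33
link = 27252.12/27435.33 = 0.993322
Link Q2 2011→Q3 2011:
ΣP(Q3 2011)Q(Q2 2011) = 818.41×8 + 17047.97×1 + 147.16×17 = 6547.28 + 17047.97 + 2501.72 = 26096.97
ΣP(Q2 2011)Q(Q2 2011) = 701.67×8 + 20687.59×1 + 118.06×17 = 5613.36 + 20687.59 + 2007.02 = 28307.97
link = 26096.97/28307.97 = 0.921895
Chained index = 100 × 0.993322 × 0.921895 = 91.5738

91.57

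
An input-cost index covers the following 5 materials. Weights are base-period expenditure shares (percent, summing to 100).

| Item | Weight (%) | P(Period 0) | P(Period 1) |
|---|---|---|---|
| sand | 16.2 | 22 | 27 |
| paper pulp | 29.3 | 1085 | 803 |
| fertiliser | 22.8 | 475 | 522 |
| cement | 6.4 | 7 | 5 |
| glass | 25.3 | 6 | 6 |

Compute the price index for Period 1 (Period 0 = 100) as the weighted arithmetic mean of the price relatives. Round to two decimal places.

96.49

sand: 16.2 × (27/22) = 16.2 × 1.227273 = 19.8818
paper pulp: 29.3 × (803/1085) = 29.3 × 0.740092 = 21.6847
fertiliser: 22.8 × (522/475) = 22.8 × 1.098947 = 25.0560
cement: 6.4 × (5/7) = 6.4 × 0.714286 = 4.5714
glass: 25.3 × (6/6) = 25.3 × 1.000000 = 25.3000
Index = Σ wᵢ·(p₁ᵢ/p₀ᵢ) = 19.8818 + 21.6847 + 25.0560 + 4.5714 + 25.3000 = 96.4939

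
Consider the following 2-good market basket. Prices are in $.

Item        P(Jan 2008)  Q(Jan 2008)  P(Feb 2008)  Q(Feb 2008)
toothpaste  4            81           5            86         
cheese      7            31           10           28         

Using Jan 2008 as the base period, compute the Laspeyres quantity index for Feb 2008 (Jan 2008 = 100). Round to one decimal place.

99.8

Laspeyres quantity index uses base-period prices as weights.
ΣP(Jan 2008)·Q(Feb 2008) = 4×86 + 7×28 = 344 + 196 = 540
ΣP(Jan 2008)·Q(Jan 2008) = 4×81 + 7×31 = 324 + 217 = 541
Index = 540 / 541 × 100 = 99.8152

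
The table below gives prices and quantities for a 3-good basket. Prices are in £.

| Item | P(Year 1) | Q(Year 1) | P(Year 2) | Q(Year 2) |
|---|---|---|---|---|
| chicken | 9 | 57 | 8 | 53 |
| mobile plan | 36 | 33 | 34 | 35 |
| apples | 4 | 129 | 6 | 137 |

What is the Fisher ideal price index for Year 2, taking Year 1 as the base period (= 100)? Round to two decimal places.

106.35

Laspeyres component (base-period weights):
ΣP(Year 2)Q(Year 1) = 8×57 + 34×33 + 6×129 = 456 + 1122 + 774 = 2352
ΣP(Year 1)Q(Year 1) = 9×57 + 36×33 + 4×129 = 513 + 1188 + 516 = 2217
L = 2352 / 2217 × 100 = 106.0893
Paasche component (current-period weights):
ΣP(Year 2)Q(Year 2) = 8×53 + 34×35 + 6×137 = 424 + 1190 + 822 = 2436
ΣP(Year 1)Q(Year 2) = 9×53 + 36×35 + 4×137 = 477 + 1260 + 548 = 2285
P = 2436 / 2285 × 100 = 106.6083
Fisher = √(L × P) = √(106.0893 × 106.6083) = 106.3485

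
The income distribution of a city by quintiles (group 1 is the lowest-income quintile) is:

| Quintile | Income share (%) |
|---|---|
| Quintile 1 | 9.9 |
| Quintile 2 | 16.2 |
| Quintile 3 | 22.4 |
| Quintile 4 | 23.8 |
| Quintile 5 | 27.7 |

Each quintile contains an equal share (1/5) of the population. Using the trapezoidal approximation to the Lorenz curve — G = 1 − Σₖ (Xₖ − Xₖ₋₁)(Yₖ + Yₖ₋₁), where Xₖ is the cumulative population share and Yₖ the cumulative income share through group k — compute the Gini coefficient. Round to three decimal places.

0.173

Cumulative income shares Yₖ: 0.0990, 0.2610, 0.4850, 0.7230, 1.0000
Σ (Xₖ−Xₖ₋₁)(Yₖ+Yₖ₋₁) = (1/5)(0.0990+0.0000) + (1/5)(0.2610+0.0990) + (1/5)(0.4850+0.2610) + (1/5)(0.7230+0.4850) + (1/5)(1.0000+0.7230)
  = 0.0198 + 0.0720 + 0.1492 + 0.2416 + 0.3446 = 0.8272
G = 1 − 0.8272 = 0.1728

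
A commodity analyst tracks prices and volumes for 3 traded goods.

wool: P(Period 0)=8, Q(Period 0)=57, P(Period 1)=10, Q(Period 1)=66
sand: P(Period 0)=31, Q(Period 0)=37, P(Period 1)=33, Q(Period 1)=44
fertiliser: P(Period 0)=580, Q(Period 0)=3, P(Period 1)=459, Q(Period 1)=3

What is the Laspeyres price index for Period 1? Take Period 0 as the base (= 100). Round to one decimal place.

Laspeyres price index uses base-period quantities as weights.
ΣP(Period 1)·Q(Period 0) = 10×57 + 33×37 + 459×3 = 570 + 1221 + 1377 = 3168
ΣP(Period 0)·Q(Period 0) = 8×57 + 31×37 + 580×3 = 456 + 1147 + 1740 = 3343
Index = 3168 / 3343 × 100 = 94.7652

94.8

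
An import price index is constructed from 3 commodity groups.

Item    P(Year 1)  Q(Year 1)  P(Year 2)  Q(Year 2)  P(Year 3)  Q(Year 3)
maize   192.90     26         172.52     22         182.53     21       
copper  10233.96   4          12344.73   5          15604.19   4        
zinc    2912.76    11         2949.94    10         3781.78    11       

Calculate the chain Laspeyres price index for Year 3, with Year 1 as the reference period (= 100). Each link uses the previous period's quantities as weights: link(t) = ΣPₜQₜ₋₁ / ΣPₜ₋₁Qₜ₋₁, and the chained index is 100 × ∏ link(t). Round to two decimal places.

139.60

Link Year 1→Year 2:
ΣP(Year 2)Q(Year 1) = 172.52×26 + 12344.73×4 + 2949.94×11 = 4485.52 + 49378.92 + 32449.34 = 86313.78
ΣP(Year 1)Q(Year 1) = 192.90×26 + 10233.96×4 + 2912.76×11 = 5015.4 + 40935.84 + 32040.36 = 77991.6
link = 86313.78/77991.6 = 1.106706
Link Year 2→Year 3:
ΣP(Year 3)Q(Year 2) = 182.53×22 + 15604.19×5 + 3781.78×10 = 4015.66 + 78020.95 + 37817.8 = 119854.41
ΣP(Year 2)Q(Year 2) = 172.52×22 + 12344.73×5 + 2949.94×10 = 3795.44 + 61723.65 + 29499.4 = 95018.49
link = 119854.41/95018.49 = 1.261380
Chained index = 100 × 1.106706 × 1.261380 = 139.5977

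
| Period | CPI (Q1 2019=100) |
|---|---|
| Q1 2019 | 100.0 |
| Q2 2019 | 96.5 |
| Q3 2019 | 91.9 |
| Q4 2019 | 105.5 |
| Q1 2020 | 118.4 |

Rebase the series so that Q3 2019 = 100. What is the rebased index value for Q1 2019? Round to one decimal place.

Rebased(Q1 2019) = 100.0 / 91.9 × 100 = 108.8139

108.8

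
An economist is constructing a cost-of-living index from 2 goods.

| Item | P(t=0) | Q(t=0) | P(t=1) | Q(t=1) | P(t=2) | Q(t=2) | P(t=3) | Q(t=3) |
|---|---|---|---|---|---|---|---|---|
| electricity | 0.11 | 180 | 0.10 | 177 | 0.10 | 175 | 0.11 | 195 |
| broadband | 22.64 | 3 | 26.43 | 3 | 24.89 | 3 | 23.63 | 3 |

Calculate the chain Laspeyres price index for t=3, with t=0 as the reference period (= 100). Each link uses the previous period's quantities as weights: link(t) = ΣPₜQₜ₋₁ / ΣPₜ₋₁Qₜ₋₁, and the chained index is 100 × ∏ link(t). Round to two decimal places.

103.30

Link t=0→t=1:
ΣP(t=1)Q(t=0) = 0.10×180 + 26.43×3 = 18 + 79.29 = 97.29
ΣP(t=0)Q(t=0) = 0.11×180 + 22.64×3 = 19.8 + 67.92 = 87.72
link = 97.29/87.72 = 1.109097
Link t=1→t=2:
ΣP(t=2)Q(t=1) = 0.10×177 + 24.89×3 = 17.7 + 74.67 = 92.37
ΣP(t=1)Q(t=1) = 0.10×177 + 26.43×3 = 17.7 + 79.29 = 96.99
link = 92.37/96.99 = 0.952366
Link t=2→t=3:
ΣP(t=3)Q(t=2) = 0.11×175 + 23.63×3 = 19.25 + 70.89 = 90.14
ΣP(t=2)Q(t=2) = 0.10×175 + 24.89×3 = 17.5 + 74.67 = 92.17
link = 90.14/92.17 = 0.977975
Chained index = 100 × 1.109097 × 0.952366 × 0.977975 = 103.3003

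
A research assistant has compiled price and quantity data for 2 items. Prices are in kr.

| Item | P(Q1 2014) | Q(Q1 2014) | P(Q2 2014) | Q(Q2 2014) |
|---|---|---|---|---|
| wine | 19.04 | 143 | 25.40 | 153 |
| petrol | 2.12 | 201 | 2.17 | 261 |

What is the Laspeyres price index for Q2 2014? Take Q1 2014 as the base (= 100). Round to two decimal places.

Laspeyres price index uses base-period quantities as weights.
ΣP(Q2 2014)·Q(Q1 2014) = 25.40×143 + 2.17×201 = 3632.2 + 436.17 = 4068.37
ΣP(Q1 2014)·Q(Q1 2014) = 19.04×143 + 2.12×201 = 2722.72 + 426.12 = 3148.84
Index = 4068.37 / 3148.84 × 100 = 129.2022

129.20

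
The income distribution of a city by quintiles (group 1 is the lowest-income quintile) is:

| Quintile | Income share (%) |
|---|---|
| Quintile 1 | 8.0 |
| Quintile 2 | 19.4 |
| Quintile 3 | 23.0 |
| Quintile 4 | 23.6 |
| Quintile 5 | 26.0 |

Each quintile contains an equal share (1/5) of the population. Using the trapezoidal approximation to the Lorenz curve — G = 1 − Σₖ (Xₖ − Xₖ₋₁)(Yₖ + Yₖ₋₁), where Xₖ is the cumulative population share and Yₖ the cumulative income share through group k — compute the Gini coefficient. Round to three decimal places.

Cumulative income shares Yₖ: 0.0800, 0.2740, 0.5040, 0.7400, 1.0000
Σ (Xₖ−Xₖ₋₁)(Yₖ+Yₖ₋₁) = (1/5)(0.0800+0.0000) + (1/5)(0.2740+0.0800) + (1/5)(0.5040+0.2740) + (1/5)(0.7400+0.5040) + (1/5)(1.0000+0.7400)
  = 0.0160 + 0.0708 + 0.1556 + 0.2488 + 0.3480 = 0.8392
G = 1 − 0.8392 = 0.1608

0.161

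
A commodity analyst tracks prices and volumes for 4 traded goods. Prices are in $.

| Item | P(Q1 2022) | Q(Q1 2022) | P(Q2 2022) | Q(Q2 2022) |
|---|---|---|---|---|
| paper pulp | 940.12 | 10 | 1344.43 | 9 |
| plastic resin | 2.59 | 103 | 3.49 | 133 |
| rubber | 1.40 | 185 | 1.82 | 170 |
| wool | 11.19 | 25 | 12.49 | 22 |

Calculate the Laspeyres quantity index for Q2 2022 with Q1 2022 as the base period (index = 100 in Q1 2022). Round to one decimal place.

91.0

Laspeyres quantity index uses base-period prices as weights.
ΣP(Q1 2022)·Q(Q2 2022) = 940.12×9 + 2.59×133 + 1.40×170 + 11.19×22 = 8461.08 + 344.47 + 238 + 246.18 = 9289.73
ΣP(Q1 2022)·Q(Q1 2022) = 940.12×10 + 2.59×103 + 1.40×185 + 11.19×25 = 9401.2 + 266.77 + 259 + 279.75 = 10206.72
Index = 9289.73 / 10206.72 × 100 = 91.0158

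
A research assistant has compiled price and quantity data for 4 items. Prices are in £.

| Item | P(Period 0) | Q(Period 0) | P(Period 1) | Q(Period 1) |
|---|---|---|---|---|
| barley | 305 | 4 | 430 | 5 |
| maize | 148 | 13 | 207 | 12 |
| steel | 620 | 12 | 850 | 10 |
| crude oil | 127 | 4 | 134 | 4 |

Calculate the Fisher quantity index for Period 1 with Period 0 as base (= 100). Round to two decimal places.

Laspeyres component (base-period weights):
ΣP(Period 0)Q(Period 1) = 305×5 + 148×12 + 620×10 + 127×4 = 1525 + 1776 + 6200 + 508 = 10009
ΣP(Period 0)Q(Period 0) = 305×4 + 148×13 + 620×12 + 127×4 = 1220 + 1924 + 7440 + 508 = 11092
L = 10009 / 11092 × 100 = 90.2362
Paasche component (current-period weights):
ΣP(Period 1)Q(Period 1) = 430×5 + 207×12 + 850×10 + 134×4 = 2150 + 2484 + 8500 + 536 = 13670
ΣP(Period 1)Q(Period 0) = 430×4 + 207×13 + 850×12 + 134×4 = 1720 + 2691 + 10200 + 536 = 15147
P = 13670 / 15147 × 100 = 90.2489
Fisher = √(L × P) = √(90.2362 × 90.2489) = 90.2425

90.24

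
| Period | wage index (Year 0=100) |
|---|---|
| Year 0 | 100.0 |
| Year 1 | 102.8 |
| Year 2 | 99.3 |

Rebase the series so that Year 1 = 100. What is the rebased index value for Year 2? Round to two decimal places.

96.60

Rebased(Year 2) = 99.3 / 102.8 × 100 = 96.5953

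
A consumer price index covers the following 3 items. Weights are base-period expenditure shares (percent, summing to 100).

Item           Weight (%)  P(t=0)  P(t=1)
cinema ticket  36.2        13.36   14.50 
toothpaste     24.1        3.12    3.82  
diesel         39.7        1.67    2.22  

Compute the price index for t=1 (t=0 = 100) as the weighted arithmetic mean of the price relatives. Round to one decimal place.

cinema ticket: 36.2 × (14.50/13.36) = 36.2 × 1.085329 = 39.2889
toothpaste: 24.1 × (3.82/3.12) = 24.1 × 1.224359 = 29.5071
diesel: 39.7 × (2.22/1.67) = 39.7 × 1.329341 = 52.7749
Index = Σ wᵢ·(p₁ᵢ/p₀ᵢ) = 39.2889 + 29.5071 + 52.7749 = 121.5708

121.6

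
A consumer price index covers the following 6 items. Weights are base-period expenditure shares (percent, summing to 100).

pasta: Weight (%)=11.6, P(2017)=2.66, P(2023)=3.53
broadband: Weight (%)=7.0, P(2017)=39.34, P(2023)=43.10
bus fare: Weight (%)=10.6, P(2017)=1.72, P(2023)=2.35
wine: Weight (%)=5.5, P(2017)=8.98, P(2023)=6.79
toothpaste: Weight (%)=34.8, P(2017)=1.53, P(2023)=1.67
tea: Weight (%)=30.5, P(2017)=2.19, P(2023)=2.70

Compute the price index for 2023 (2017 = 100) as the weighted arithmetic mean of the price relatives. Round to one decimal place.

pasta: 11.6 × (3.53/2.66) = 11.6 × 1.327068 = 15.3940
broadband: 7.0 × (43.10/39.34) = 7.0 × 1.095577 = 7.6690
bus fare: 10.6 × (2.35/1.72) = 10.6 × 1.366279 = 14.4826
wine: 5.5 × (6.79/8.98) = 5.5 × 0.756125 = 4.1587
toothpaste: 34.8 × (1.67/1.53) = 34.8 × 1.091503 = 37.9843
tea: 30.5 × (2.70/2.19) = 30.5 × 1.232877 = 37.6027
Index = Σ wᵢ·(p₁ᵢ/p₀ᵢ) = 15.3940 + 7.6690 + 14.4826 + 4.1587 + 37.9843 + 37.6027 = 117.2913

117.3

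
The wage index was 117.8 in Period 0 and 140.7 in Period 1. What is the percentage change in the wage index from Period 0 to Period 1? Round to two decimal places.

Change = (140.7 − 117.8) / 117.8 × 100
       = 22.9 / 117.8 × 100 = 19.4397%

19.44%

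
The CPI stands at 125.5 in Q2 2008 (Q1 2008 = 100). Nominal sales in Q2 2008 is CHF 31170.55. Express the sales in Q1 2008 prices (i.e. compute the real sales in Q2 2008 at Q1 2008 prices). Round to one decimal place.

Real = Nominal ÷ (Index/100) = 31170.55 ÷ (125.5/100)
     = 31170.55 ÷ 1.255 = 24837.0916

24837.1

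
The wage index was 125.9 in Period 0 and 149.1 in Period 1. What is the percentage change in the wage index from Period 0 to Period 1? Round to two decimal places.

18.43%

Change = (149.1 − 125.9) / 125.9 × 100
       = 23.2 / 125.9 × 100 = 18.4273%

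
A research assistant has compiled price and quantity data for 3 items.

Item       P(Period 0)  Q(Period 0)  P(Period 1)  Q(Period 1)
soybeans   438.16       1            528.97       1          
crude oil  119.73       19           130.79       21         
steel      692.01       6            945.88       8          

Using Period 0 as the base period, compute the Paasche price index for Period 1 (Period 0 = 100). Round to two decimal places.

127.73

Paasche price index uses current-period quantities as weights.
ΣP(Period 1)·Q(Period 1) = 528.97×1 + 130.79×21 + 945.88×8 = 528.97 + 2746.59 + 7567.04 = 10842.6
ΣP(Period 0)·Q(Period 1) = 438.16×1 + 119.73×21 + 692.01×8 = 438.16 + 2514.33 + 5536.08 = 8488.57
Index = 10842.6 / 8488.57 × 100 = 127.7318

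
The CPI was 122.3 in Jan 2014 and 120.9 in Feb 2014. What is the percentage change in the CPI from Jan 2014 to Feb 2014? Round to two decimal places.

-1.14%

Change = (120.9 − 122.3) / 122.3 × 100
       = -1.4 / 122.3 × 100 = -1.1447%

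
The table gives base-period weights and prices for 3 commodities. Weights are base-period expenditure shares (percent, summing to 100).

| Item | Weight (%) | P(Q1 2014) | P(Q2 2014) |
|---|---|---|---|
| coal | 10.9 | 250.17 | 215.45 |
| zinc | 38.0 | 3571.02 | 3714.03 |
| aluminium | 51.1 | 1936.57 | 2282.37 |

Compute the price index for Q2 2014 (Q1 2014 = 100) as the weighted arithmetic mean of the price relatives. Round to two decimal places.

109.13

coal: 10.9 × (215.45/250.17) = 10.9 × 0.861214 = 9.3872
zinc: 38.0 × (3714.03/3571.02) = 38.0 × 1.040047 = 39.5218
aluminium: 51.1 × (2282.37/1936.57) = 51.1 × 1.178563 = 60.2246
Index = Σ wᵢ·(p₁ᵢ/p₀ᵢ) = 9.3872 + 39.5218 + 60.2246 = 109.1336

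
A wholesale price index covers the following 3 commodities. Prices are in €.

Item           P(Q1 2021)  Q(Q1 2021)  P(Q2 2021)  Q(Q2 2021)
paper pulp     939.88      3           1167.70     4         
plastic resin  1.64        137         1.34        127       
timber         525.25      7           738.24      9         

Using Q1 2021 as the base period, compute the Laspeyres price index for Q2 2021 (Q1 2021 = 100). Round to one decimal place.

Laspeyres price index uses base-period quantities as weights.
ΣP(Q2 2021)·Q(Q1 2021) = 1167.70×3 + 1.34×137 + 738.24×7 = 3503.1 + 183.58 + 5167.68 = 8854.36
ΣP(Q1 2021)·Q(Q1 2021) = 939.88×3 + 1.64×137 + 525.25×7 = 2819.64 + 224.68 + 3676.75 = 6721.07
Index = 8854.36 / 6721.07 × 100 = 131.7403

131.7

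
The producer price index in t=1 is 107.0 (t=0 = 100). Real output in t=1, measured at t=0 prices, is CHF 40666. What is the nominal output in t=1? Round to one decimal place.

Nominal = Real × (Index/100) = 40666 × (107.0/100)
        = 40666 × 1.070 = 43512.6200

43512.6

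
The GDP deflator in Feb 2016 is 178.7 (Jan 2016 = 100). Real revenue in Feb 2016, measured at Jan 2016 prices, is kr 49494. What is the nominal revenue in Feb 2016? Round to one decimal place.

88445.8

Nominal = Real × (Index/100) = 49494 × (178.7/100)
        = 49494 × 1.787 = 88445.7780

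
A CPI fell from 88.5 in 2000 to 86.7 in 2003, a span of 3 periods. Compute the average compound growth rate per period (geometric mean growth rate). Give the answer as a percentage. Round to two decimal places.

Growth factor = (86.7/88.5)^(1/3) = (0.979661)^(1/3) = 0.993174
Growth rate = 0.993174 − 1 = -0.006826 = -0.6826%

-0.68%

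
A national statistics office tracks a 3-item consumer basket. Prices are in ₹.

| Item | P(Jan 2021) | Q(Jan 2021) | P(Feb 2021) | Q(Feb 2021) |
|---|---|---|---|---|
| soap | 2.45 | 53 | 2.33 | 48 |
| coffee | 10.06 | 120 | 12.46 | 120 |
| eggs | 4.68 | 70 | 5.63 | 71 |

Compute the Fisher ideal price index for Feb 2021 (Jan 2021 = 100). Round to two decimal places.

Laspeyres component (base-period weights):
ΣP(Feb 2021)Q(Jan 2021) = 2.33×53 + 12.46×120 + 5.63×70 = 123.49 + 1495.2 + 394.1 = 2012.79
ΣP(Jan 2021)Q(Jan 2021) = 2.45×53 + 10.06×120 + 4.68×70 = 129.85 + 1207.2 + 327.6 = 1664.65
L = 2012.79 / 1664.65 × 100 = 120.9137
Paasche component (current-period weights):
ΣP(Feb 2021)Q(Feb 2021) = 2.33×48 + 12.46×120 + 5.63×71 = 111.84 + 1495.2 + 399.73 = 2006.77
ΣP(Jan 2021)Q(Feb 2021) = 2.45×48 + 10.06×120 + 4.68×71 = 117.6 + 1207.2 + 332.28 = 1657.08
P = 2006.77 / 1657.08 × 100 = 121.1028
Fisher = √(L × P) = √(120.9137 × 121.1028) = 121.0082

121.01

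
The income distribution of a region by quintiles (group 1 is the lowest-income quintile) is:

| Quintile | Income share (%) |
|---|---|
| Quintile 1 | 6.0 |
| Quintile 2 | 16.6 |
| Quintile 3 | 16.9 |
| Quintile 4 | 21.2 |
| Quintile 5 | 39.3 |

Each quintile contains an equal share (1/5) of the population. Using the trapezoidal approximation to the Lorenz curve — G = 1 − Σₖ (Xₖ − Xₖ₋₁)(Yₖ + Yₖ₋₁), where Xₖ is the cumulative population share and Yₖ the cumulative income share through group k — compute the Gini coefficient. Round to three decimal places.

Cumulative income shares Yₖ: 0.0600, 0.2260, 0.3950, 0.6070, 1.0000
Σ (Xₖ−Xₖ₋₁)(Yₖ+Yₖ₋₁) = (1/5)(0.0600+0.0000) + (1/5)(0.2260+0.0600) + (1/5)(0.3950+0.2260) + (1/5)(0.6070+0.3950) + (1/5)(1.0000+0.6070)
  = 0.0120 + 0.0572 + 0.1242 + 0.2004 + 0.3214 = 0.7152
G = 1 − 0.7152 = 0.2848

0.285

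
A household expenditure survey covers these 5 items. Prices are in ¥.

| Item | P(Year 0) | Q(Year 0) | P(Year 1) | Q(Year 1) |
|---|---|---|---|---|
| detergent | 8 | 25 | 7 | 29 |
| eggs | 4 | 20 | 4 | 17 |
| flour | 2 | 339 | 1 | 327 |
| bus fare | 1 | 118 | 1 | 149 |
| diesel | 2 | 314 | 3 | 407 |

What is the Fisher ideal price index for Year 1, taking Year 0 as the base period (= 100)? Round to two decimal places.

99.82

Laspeyres component (base-period weights):
ΣP(Year 1)Q(Year 0) = 7×25 + 4×20 + 1×339 + 1×118 + 3×314 = 175 + 80 + 339 + 118 + 942 = 1654
ΣP(Year 0)Q(Year 0) = 8×25 + 4×20 + 2×339 + 1×118 + 2×314 = 200 + 80 + 678 + 118 + 628 = 1704
L = 1654 / 1704 × 100 = 97.0657
Paasche component (current-period weights):
ΣP(Year 1)Q(Year 1) = 7×29 + 4×17 + 1×327 + 1×149 + 3×407 = 203 + 68 + 327 + 149 + 1221 = 1968
ΣP(Year 0)Q(Year 1) = 8×29 + 4×17 + 2×327 + 1×149 + 2×407 = 232 + 68 + 654 + 149 + 814 = 1917
P = 1968 / 1917 × 100 = 102.6604
Fisher = √(L × P) = √(97.0657 × 102.6604) = 99.8239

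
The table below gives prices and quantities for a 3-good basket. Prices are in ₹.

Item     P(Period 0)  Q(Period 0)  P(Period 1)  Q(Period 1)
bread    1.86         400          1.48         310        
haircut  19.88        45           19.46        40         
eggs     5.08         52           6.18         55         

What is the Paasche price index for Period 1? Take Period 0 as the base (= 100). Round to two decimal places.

Paasche price index uses current-period quantities as weights.
ΣP(Period 1)·Q(Period 1) = 1.48×310 + 19.46×40 + 6.18×55 = 458.8 + 778.4 + 339.9 = 1577.1
ΣP(Period 0)·Q(Period 1) = 1.86×310 + 19.88×40 + 5.08×55 = 576.6 + 795.2 + 279.4 = 1651.2
Index = 1577.1 / 1651.2 × 100 = 95.5124

95.51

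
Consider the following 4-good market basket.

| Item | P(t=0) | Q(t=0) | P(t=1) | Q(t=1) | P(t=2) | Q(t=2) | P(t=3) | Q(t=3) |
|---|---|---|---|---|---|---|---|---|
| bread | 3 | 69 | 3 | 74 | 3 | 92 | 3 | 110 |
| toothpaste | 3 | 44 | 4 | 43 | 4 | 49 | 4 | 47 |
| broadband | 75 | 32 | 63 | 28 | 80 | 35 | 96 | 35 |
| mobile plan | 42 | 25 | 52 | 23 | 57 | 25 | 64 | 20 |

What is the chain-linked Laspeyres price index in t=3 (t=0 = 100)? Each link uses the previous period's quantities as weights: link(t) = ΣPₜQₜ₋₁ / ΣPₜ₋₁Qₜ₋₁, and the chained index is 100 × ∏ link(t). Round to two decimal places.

Link t=0→t=1:
ΣP(t=1)Q(t=0) = 3×69 + 4×44 + 63×32 + 52×25 = 207 + 176 + 2016 + 1300 = 3699
ΣP(t=0)Q(t=0) = 3×69 + 3×44 + 75×32 + 42×25 = 207 + 132 + 2400 + 1050 = 3789
link = 3699/3789 = 0.976247
Link t=1→t=2:
ΣP(t=2)Q(t=1) = 3×74 + 4×43 + 80×28 + 57×23 = 222 + 172 + 2240 + 1311 = 3945
ΣP(t=1)Q(t=1) = 3×74 + 4×43 + 63×28 + 52×23 = 222 + 172 + 1764 + 1196 = 3354
link = 3945/3354 = 1.176208
Link t=2→t=3:
ΣP(t=3)Q(t=2) = 3×92 + 4×49 + 96×35 + 64×25 = 276 + 196 + 3360 + 1600 = 5432
ΣP(t=2)Q(t=2) = 3×92 + 4×49 + 80×35 + 57×25 = 276 + 196 + 2800 + 1425 = 4697
link = 5432/4697 = 1.156483
Chained index = 100 × 0.976247 × 1.176208 × 1.156483 = 132.7954

132.80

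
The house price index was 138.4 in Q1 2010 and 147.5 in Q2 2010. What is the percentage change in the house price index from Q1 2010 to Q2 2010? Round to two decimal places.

6.58%

Change = (147.5 − 138.4) / 138.4 × 100
       = 9.1 / 138.4 × 100 = 6.5751%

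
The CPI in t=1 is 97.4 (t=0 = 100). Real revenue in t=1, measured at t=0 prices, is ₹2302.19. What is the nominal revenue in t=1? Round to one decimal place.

Nominal = Real × (Index/100) = 2302.19 × (97.4/100)
        = 2302.19 × 0.974 = 2242.3331

2242.3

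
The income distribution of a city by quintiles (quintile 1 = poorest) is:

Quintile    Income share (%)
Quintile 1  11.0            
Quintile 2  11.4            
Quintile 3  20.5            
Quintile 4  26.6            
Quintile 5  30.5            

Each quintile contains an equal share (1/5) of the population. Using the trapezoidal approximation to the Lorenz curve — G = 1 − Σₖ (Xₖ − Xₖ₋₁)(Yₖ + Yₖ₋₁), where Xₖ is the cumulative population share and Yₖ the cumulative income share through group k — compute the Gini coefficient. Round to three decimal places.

0.217

Cumulative income shares Yₖ: 0.1100, 0.2240, 0.4290, 0.6950, 1.0000
Σ (Xₖ−Xₖ₋₁)(Yₖ+Yₖ₋₁) = (1/5)(0.1100+0.0000) + (1/5)(0.2240+0.1100) + (1/5)(0.4290+0.2240) + (1/5)(0.6950+0.4290) + (1/5)(1.0000+0.6950)
  = 0.0220 + 0.0668 + 0.1306 + 0.2248 + 0.3390 = 0.7832
G = 1 − 0.7832 = 0.2168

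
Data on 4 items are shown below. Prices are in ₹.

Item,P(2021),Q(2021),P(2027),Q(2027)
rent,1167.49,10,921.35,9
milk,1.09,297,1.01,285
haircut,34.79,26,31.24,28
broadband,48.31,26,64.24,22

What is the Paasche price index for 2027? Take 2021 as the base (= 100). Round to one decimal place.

Paasche price index uses current-period quantities as weights.
ΣP(2027)·Q(2027) = 921.35×9 + 1.01×285 + 31.24×28 + 64.24×22 = 8292.15 + 287.85 + 874.72 + 1413.28 = 10868
ΣP(2021)·Q(2027) = 1167.49×9 + 1.09×285 + 34.79×28 + 48.31×22 = 10507.41 + 310.65 + 974.12 + 1062.82 = 12855
Index = 10868 / 12855 × 100 = 84.5430

84.5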